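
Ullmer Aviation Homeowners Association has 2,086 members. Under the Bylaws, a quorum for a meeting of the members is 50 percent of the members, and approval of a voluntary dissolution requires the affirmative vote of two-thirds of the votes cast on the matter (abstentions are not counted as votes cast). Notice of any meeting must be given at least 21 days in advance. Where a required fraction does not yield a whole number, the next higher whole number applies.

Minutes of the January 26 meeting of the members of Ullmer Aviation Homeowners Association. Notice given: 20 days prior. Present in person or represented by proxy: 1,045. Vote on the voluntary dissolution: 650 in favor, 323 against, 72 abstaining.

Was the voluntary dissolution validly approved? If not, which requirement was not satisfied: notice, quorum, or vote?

Invalid — notice requirement not satisfied.

Notice: 20 days given; 21 required. Not satisfied.
Quorum: 50% of 2,086 = 1,043; 1,045 present. Satisfied.
Vote: requires two-thirds of the votes cast (1,045 − 72 abstaining = 973); 2/3 of 973 = 648.67, rounded up to 649, so 649 needed; 650 in favor. Satisfied.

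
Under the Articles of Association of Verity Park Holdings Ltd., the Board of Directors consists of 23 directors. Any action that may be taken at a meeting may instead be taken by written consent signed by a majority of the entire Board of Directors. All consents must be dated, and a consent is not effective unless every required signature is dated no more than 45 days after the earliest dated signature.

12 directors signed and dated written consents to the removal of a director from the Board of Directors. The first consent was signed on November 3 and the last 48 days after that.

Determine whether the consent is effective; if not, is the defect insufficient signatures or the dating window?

Signatures required: a majority of 23 — a majority of 23 is 12, so 12 needed; 12 signed. Sufficient.
Dating window: the latest signature is 48 days after the earliest; the limit is 45 days. Outside the window.

Not effective — dating-window requirement not satisfied.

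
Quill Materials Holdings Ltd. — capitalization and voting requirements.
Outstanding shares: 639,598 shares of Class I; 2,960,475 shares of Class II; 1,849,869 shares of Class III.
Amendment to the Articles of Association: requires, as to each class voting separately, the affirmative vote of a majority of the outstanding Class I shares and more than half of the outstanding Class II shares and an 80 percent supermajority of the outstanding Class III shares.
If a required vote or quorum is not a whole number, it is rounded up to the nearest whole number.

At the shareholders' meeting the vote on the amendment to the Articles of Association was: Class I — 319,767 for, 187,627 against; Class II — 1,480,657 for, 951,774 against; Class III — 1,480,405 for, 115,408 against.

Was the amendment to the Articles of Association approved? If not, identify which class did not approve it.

Not approved — the Class I shares did not give the required vote.

Class I: a majority of 639598 is 319800; 319,800 required, 319,767 in favor — not approved.
Class II: a majority of 2960475 is 1480238; 1,480,238 required, 1,480,657 in favor — approved.
Class III: 4/5 of 1849869 = 1479895.20, rounded up to 1479896; 1,479,896 required, 1,480,405 in favor — approved.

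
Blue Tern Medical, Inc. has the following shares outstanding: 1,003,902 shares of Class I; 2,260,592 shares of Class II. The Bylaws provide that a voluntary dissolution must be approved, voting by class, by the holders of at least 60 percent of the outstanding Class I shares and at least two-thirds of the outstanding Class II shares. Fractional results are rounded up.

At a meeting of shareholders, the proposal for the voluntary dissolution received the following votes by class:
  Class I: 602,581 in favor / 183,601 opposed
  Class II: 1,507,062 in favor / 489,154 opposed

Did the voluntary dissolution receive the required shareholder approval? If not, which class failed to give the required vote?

Class I: 3/5 of 1003902 = 602341.20, rounded up to 602342; 602,342 required, 602,581 in favor — approved.
Class II: 2/3 of 2260592 = 1507061.33, rounded up to 1507062; 1,507,062 required, 1,507,062 in favor — approved.

Approved — every class gave the required vote.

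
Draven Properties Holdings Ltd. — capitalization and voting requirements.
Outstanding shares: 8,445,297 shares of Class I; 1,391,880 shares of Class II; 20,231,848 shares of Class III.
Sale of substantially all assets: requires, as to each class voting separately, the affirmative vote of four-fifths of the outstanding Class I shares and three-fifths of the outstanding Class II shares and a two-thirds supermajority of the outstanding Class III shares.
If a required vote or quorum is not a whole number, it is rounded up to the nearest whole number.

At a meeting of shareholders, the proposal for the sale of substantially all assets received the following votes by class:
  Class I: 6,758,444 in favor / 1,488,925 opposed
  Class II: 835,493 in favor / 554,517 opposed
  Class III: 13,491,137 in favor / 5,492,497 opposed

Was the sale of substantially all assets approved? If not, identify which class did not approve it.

Class I: 4/5 of 8445297 = 6756237.60, rounded up to 6756238; 6,756,238 required, 6,758,444 in favor — approved.
Class II: 3/5 of 1391880 = 835128; 835,128 required, 835,493 in favor — approved.
Class III: 2/3 of 20231848 = 13487898.67, rounded up to 13487899; 13,487,899 required, 13,491,137 in favor — approved.

Approved — every class gave the required vote.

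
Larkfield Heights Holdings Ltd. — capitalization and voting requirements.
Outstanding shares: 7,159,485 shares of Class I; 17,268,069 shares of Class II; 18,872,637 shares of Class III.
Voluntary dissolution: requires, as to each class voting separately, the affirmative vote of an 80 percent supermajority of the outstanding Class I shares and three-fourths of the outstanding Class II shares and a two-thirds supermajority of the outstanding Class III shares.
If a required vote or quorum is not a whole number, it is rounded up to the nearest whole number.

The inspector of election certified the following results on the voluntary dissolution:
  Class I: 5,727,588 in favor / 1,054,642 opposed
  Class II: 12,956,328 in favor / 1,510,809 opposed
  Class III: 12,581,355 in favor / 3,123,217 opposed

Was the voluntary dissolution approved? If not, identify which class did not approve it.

Class I: 4/5 of 7159485 = 5727588; 5,727,588 required, 5,727,588 in favor — approved.
Class II: 3/4 of 17268069 = 12951051.75, rounded up to 12951052; 12,951,052 required, 12,956,328 in favor — approved.
Class III: 2/3 of 18872637 = 12581758; 12,581,758 required, 12,581,355 in favor — not approved.

Not approved — the Class III shares did not give the required vote.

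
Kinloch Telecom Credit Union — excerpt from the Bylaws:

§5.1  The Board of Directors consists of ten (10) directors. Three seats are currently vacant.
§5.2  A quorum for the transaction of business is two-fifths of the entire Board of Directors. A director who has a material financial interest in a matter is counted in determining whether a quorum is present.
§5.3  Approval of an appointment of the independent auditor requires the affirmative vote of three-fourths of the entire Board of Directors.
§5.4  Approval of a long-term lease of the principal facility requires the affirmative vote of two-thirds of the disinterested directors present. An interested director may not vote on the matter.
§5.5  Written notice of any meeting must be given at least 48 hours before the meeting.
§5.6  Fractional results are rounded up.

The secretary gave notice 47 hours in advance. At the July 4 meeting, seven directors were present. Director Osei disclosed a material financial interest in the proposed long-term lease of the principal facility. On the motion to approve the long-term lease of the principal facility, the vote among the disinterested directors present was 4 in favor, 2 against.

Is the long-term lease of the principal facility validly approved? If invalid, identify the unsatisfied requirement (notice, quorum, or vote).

Notice: 47 hours given; 48 required (47 < 48). Not satisfied.
Quorum: 7 present (interested directors count toward quorum); quorum is 4. Satisfied.
Vote: the long-term lease of the principal facility requires two-thirds of the disinterested directors present (7 − 1 = 6). 2/3 of 6 = 4, so 4 affirmative votes are needed; 4 voted in favor. Satisfied.

Invalid — notice requirement not satisfied.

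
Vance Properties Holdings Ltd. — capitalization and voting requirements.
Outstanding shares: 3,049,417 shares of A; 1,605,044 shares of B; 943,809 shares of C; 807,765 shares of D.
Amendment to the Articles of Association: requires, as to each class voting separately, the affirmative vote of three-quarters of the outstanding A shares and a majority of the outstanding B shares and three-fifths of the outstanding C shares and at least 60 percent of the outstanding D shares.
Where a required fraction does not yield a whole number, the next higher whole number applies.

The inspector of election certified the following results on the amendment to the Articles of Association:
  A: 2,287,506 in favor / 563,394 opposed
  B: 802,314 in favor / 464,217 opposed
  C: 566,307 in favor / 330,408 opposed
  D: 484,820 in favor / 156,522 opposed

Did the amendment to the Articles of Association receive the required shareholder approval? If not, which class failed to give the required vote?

Not approved — the B shares did not give the required vote.

A: 3/4 of 3049417 = 2287062.75, rounded up to 2287063; 2,287,063 required, 2,287,506 in favor — approved.
B: a majority of 1605044 is 802523; 802,523 required, 802,314 in favor — not approved.
C: 3/5 of 943809 = 566285.40, rounded up to 566286; 566,286 required, 566,307 in favor — approved.
D: 3/5 of 807765 = 484659; 484,659 required, 484,820 in favor — approved.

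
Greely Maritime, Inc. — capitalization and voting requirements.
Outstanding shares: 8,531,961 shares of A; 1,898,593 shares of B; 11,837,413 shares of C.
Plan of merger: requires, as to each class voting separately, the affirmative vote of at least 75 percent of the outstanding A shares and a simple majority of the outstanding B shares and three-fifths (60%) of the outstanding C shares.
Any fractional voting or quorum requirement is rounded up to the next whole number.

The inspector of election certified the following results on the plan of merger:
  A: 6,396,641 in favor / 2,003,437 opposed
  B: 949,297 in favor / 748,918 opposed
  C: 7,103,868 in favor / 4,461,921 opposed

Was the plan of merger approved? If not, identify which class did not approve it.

A: 3/4 of 8531961 = 6398970.75, rounded up to 6398971; 6,398,971 required, 6,396,641 in favor — not approved.
B: a majority of 1898593 is 949297; 949,297 required, 949,297 in favor — approved.
C: 3/5 of 11837413 = 7102447.80, rounded up to 7102448; 7,102,448 required, 7,103,868 in favor — approved.

Not approved — the A shares did not give the required vote.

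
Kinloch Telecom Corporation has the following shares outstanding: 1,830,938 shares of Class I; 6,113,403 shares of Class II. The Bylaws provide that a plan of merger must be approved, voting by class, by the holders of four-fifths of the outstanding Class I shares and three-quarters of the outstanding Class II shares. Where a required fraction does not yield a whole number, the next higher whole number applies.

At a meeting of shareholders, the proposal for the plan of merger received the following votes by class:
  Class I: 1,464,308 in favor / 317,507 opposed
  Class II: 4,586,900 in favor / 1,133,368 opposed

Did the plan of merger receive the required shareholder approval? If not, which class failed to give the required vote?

Not approved — the Class I shares did not give the required vote.

Class I: 4/5 of 1830938 = 1464750.40, rounded up to 1464751; 1,464,751 required, 1,464,308 in favor — not approved.
Class II: 3/4 of 6113403 = 4585052.25, rounded up to 4585053; 4,585,053 required, 4,586,900 in favor — approved.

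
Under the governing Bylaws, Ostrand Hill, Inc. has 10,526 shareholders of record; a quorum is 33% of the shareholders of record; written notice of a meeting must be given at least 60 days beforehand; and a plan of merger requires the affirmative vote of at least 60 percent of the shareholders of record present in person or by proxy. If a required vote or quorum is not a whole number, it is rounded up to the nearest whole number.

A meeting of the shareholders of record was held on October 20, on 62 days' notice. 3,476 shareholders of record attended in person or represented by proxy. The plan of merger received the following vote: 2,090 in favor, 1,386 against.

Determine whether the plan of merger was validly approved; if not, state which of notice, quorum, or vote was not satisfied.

Notice: 62 days given; 60 required. Satisfied.
Quorum: 33% of 10,526 = 3,473.58, rounded up to 3,474; 3,476 present. Satisfied.
Vote: requires three-fifths of those present (3,476); 3/5 of 3476 = 2085.60, rounded up to 2086, so 2,086 needed; 2,090 in favor. Satisfied.

Valid — all requirements satisfied.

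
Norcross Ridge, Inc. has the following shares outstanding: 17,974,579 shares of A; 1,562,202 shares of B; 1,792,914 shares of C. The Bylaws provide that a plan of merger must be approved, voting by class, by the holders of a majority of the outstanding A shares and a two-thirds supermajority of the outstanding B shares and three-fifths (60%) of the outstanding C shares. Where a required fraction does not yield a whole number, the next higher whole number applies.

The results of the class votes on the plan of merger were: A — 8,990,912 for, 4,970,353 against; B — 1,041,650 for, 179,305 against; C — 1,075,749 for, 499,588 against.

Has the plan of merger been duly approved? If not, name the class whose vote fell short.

A: a majority of 17974579 is 8987290; 8,987,290 required, 8,990,912 in favor — approved.
B: 2/3 of 1562202 = 1041468; 1,041,468 required, 1,041,650 in favor — approved.
C: 3/5 of 1792914 = 1075748.40, rounded up to 1075749; 1,075,749 required, 1,075,749 in favor — approved.

Approved — every class gave the required vote.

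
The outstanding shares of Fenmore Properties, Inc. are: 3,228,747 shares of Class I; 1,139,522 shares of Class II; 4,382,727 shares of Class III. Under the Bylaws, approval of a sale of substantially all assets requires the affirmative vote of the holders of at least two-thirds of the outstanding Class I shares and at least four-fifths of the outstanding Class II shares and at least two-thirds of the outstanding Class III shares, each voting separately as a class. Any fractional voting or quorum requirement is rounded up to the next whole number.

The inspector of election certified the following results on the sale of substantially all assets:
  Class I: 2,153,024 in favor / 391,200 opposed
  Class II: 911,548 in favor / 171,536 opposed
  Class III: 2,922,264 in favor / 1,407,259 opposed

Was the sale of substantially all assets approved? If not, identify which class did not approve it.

Class I: 2/3 of 3228747 = 2152498; 2,152,498 required, 2,153,024 in favor — approved.
Class II: 4/5 of 1139522 = 911617.60, rounded up to 911618; 911,618 required, 911,548 in favor — not approved.
Class III: 2/3 of 4382727 = 2921818; 2,921,818 required, 2,922,264 in favor — approved.

Not approved — the Class II shares did not give the required vote.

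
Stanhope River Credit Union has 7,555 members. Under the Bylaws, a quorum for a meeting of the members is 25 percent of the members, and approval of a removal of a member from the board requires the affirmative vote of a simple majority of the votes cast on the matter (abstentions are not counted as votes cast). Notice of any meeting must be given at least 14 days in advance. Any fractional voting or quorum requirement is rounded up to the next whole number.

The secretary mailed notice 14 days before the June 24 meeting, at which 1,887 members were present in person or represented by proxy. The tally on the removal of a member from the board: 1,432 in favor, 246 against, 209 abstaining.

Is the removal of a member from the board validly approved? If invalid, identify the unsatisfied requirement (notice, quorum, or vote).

Invalid — quorum requirement not satisfied.

Notice: 14 days given; 14 required. Satisfied.
Quorum: 25% of 7,555 = 1,888.75, rounded up to 1,889; 1,887 present. Not satisfied.
Vote: requires a majority of the votes cast (1,887 − 209 abstaining = 1,678); a majority of 1678 is 840, so 840 needed; 1,432 in favor. Satisfied.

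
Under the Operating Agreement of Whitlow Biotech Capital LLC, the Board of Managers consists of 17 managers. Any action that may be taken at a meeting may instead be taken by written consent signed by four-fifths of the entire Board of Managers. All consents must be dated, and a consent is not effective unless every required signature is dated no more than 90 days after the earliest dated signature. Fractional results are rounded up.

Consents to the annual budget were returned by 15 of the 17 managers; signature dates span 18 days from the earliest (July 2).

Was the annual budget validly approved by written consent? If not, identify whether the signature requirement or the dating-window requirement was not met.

Effective — both the signature and dating-window requirements are satisfied.

Signatures required: four-fifths of 17 — 4/5 of 17 = 13.60, rounded up to 14, so 14 needed; 15 signed. Sufficient.
Dating window: the latest signature is 18 days after the earliest; the limit is 90 days. Within the window.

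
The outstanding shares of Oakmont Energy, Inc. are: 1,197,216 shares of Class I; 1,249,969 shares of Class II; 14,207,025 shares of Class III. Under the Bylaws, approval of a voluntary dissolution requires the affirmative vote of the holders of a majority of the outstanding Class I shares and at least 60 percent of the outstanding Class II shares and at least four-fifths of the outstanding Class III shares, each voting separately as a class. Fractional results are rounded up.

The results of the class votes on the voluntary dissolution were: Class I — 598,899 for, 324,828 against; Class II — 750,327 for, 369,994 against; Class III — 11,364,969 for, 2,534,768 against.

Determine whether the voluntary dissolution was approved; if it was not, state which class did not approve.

Class I: a majority of 1197216 is 598609; 598,609 required, 598,899 in favor — approved.
Class II: 3/5 of 1249969 = 749981.40, rounded up to 749982; 749,982 required, 750,327 in favor — approved.
Class III: 4/5 of 14207025 = 11365620; 11,365,620 required, 11,364,969 in favor — not approved.

Not approved — the Class III shares did not give the required vote.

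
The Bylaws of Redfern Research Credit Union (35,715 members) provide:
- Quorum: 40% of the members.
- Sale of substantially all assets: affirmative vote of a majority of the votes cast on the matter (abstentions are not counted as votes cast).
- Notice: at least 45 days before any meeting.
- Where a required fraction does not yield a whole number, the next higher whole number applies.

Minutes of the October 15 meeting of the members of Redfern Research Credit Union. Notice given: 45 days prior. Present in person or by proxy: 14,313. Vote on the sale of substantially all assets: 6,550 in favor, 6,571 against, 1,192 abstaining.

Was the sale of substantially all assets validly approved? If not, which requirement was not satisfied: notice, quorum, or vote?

Invalid — vote requirement not satisfied.

Notice: 45 days given; 45 required. Satisfied.
Quorum: 40% of 35,715 = 14,286; 14,313 present. Satisfied.
Vote: requires a majority of the votes cast (14,313 − 1,192 abstaining = 13,121); a majority of 13121 is 6561, so 6,561 needed; 6,550 in favor. Not satisfied.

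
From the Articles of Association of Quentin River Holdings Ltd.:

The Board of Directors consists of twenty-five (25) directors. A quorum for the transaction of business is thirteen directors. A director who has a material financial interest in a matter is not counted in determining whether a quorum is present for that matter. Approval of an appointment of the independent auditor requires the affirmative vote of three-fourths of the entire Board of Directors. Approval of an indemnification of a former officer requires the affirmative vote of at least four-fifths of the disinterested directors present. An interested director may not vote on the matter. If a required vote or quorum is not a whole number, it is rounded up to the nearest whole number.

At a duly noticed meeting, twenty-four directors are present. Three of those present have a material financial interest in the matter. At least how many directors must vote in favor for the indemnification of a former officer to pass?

17

The indemnification of a former officer requires four-fifths of the disinterested directors present (24 − 3 = 21).
4/5 of 21 = 16.80, rounded up to 17.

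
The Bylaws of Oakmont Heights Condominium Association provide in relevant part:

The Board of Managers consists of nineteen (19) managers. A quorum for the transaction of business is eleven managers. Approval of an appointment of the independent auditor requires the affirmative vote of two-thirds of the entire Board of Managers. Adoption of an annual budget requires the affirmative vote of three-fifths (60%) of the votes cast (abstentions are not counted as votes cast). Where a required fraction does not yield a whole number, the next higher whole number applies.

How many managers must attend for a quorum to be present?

The quorum is fixed at 11.

11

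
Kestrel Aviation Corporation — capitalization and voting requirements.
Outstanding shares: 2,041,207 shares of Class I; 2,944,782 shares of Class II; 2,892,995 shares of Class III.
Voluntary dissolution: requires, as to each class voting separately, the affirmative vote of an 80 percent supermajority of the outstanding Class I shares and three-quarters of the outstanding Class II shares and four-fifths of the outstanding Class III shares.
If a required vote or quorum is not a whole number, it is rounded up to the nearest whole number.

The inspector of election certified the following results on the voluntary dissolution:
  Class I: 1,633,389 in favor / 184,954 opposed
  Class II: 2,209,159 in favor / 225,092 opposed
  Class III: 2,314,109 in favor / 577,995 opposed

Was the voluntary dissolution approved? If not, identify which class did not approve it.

Class I: 4/5 of 2041207 = 1632965.60, rounded up to 1632966; 1,632,966 required, 1,633,389 in favor — approved.
Class II: 3/4 of 2944782 = 2208586.50, rounded up to 2208587; 2,208,587 required, 2,209,159 in favor — approved.
Class III: 4/5 of 2892995 = 2314396; 2,314,396 required, 2,314,109 in favor — not approved.

Not approved — the Class III shares did not give the required vote.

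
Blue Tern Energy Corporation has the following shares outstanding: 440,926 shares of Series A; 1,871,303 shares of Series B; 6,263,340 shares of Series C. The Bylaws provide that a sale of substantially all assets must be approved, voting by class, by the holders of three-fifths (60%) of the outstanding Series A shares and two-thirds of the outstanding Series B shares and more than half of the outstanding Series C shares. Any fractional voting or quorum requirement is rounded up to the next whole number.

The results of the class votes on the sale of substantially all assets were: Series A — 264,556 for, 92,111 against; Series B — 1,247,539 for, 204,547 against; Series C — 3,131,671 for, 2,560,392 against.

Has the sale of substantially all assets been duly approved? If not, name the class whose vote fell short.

Series A: 3/5 of 440926 = 264555.60, rounded up to 264556; 264,556 required, 264,556 in favor — approved.
Series B: 2/3 of 1871303 = 1247535.33, rounded up to 1247536; 1,247,536 required, 1,247,539 in favor — approved.
Series C: a majority of 6263340 is 3131671; 3,131,671 required, 3,131,671 in favor — approved.

Approved — every class gave the required vote.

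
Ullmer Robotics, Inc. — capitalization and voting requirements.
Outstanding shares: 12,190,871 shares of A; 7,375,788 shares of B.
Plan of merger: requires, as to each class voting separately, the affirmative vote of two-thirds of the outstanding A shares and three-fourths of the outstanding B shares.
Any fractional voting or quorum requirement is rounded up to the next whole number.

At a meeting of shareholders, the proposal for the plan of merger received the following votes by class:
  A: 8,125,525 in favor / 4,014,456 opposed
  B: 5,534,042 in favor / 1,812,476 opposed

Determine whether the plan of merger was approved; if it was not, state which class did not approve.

A: 2/3 of 12190871 = 8127247.33, rounded up to 8127248; 8,127,248 required, 8,125,525 in favor — not approved.
B: 3/4 of 7375788 = 5531841; 5,531,841 required, 5,534,042 in favor — approved.

Not approved — the A shares did not give the required vote.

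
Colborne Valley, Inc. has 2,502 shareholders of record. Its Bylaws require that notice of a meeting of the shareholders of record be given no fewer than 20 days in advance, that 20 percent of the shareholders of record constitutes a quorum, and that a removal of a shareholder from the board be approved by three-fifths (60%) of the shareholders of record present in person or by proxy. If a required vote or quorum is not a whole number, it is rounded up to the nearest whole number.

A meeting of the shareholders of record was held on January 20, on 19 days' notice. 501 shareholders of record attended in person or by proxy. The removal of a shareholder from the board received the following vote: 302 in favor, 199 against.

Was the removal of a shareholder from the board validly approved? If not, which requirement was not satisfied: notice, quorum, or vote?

Notice: 19 days given; 20 required. Not satisfied.
Quorum: 20% of 2,502 = 500.40, rounded up to 501; 501 present. Satisfied.
Vote: requires three-fifths of those present (501); 3/5 of 501 = 300.60, rounded up to 301, so 301 needed; 302 in favor. Satisfied.

Invalid — notice requirement not satisfied.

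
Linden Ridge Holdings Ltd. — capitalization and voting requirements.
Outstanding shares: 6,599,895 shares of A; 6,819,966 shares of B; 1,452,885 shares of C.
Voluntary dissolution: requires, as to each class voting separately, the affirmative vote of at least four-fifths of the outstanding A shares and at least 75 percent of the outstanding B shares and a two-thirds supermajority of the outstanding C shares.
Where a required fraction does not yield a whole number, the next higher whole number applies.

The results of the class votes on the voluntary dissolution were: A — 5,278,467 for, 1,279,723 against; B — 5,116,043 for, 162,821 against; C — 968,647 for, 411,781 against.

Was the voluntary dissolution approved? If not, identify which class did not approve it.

A: 4/5 of 6599895 = 5279916; 5,279,916 required, 5,278,467 in favor — not approved.
B: 3/4 of 6819966 = 5114974.50, rounded up to 5114975; 5,114,975 required, 5,116,043 in favor — approved.
C: 2/3 of 1452885 = 968590; 968,590 required, 968,647 in favor — approved.

Not approved — the A shares did not give the required vote.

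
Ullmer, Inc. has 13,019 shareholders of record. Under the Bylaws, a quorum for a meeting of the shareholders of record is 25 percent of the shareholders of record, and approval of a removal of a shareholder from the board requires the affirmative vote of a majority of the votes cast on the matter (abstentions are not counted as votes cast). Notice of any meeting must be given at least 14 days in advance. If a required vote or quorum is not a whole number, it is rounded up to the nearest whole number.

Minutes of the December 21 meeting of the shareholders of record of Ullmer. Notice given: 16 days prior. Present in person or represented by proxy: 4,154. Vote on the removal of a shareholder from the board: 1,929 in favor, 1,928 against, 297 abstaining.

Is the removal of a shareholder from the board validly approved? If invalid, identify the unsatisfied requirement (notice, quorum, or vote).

Valid — all requirements satisfied.

Notice: 16 days given; 14 required. Satisfied.
Quorum: 25% of 13,019 = 3,254.75, rounded up to 3,255; 4,154 present. Satisfied.
Vote: requires a majority of the votes cast (4,154 − 297 abstaining = 3,857); a majority of 3857 is 1929, so 1,929 needed; 1,929 in favor. Satisfied.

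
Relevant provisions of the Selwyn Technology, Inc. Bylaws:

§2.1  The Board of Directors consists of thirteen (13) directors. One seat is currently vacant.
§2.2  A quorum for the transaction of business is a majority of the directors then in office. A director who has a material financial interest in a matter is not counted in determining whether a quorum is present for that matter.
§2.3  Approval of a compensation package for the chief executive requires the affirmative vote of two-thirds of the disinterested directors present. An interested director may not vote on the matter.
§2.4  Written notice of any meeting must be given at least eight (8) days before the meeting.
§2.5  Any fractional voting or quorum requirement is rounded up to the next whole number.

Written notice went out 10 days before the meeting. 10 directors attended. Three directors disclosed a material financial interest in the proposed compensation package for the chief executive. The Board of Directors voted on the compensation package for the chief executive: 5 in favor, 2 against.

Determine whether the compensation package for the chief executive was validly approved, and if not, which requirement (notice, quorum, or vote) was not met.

Valid — all requirements satisfied.

Notice: 10 days given; 8 required (10 ≥ 8). Satisfied.
Quorum: 10 present, but the 3 interested directors do not count, leaving 7. Quorum is 7. Satisfied.
Vote: the compensation package for the chief executive requires two-thirds of the disinterested directors present (10 − 3 = 7). 2/3 of 7 = 4.67, rounded up to 5, so 5 affirmative votes are needed; 5 voted in favor. Satisfied.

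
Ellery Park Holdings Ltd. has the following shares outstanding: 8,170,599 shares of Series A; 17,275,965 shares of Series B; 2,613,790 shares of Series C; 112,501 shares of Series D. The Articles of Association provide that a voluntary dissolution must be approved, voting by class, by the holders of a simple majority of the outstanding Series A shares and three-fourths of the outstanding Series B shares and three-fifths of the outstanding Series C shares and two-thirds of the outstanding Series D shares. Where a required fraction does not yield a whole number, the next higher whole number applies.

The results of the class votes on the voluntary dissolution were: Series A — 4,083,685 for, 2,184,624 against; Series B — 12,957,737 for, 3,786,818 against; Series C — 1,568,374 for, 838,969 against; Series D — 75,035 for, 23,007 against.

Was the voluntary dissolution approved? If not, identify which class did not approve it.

Not approved — the Series A shares did not give the required vote.

Series A: a majority of 8170599 is 4085300; 4,085,300 required, 4,083,685 in favor — not approved.
Series B: 3/4 of 17275965 = 12956973.75, rounded up to 12956974; 12,956,974 required, 12,957,737 in favor — approved.
Series C: 3/5 of 2613790 = 1568274; 1,568,274 required, 1,568,374 in favor — approved.
Series D: 2/3 of 112501 = 75000.67, rounded up to 75001; 75,001 required, 75,035 in favor — approved.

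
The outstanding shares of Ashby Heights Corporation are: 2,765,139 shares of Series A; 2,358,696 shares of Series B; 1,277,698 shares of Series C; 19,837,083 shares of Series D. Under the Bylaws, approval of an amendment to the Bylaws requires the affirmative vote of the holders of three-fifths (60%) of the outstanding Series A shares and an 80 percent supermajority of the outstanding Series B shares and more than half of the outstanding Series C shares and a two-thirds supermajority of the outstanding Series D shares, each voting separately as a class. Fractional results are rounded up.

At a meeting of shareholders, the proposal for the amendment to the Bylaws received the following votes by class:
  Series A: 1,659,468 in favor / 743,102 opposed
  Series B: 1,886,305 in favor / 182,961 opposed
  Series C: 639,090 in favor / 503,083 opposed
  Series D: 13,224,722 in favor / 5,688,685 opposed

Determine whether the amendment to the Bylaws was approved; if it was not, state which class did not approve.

Not approved — the Series B shares did not give the required vote.

Series A: 3/5 of 2765139 = 1659083.40, rounded up to 1659084; 1,659,084 required, 1,659,468 in favor — approved.
Series B: 4/5 of 2358696 = 1886956.80, rounded up to 1886957; 1,886,957 required, 1,886,305 in favor — not approved.
Series C: a majority of 1277698 is 638850; 638,850 required, 639,090 in favor — approved.
Series D: 2/3 of 19837083 = 13224722; 13,224,722 required, 13,224,722 in favor — approved.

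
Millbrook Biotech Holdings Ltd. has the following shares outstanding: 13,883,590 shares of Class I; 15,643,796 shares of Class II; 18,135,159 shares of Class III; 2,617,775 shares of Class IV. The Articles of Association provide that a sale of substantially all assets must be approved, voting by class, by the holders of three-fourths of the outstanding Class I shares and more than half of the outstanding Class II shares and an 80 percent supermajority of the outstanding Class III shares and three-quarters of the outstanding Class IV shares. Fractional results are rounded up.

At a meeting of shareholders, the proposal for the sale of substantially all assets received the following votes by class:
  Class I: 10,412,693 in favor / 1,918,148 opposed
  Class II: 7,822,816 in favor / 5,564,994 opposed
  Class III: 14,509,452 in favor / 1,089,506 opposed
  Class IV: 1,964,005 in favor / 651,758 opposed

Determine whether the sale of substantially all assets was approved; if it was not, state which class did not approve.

Class I: 3/4 of 13883590 = 10412692.50, rounded up to 10412693; 10,412,693 required, 10,412,693 in favor — approved.
Class II: a majority of 15643796 is 7821899; 7,821,899 required, 7,822,816 in favor — approved.
Class III: 4/5 of 18135159 = 14508127.20, rounded up to 14508128; 14,508,128 required, 14,509,452 in favor — approved.
Class IV: 3/4 of 2617775 = 1963331.25, rounded up to 1963332; 1,963,332 required, 1,964,005 in favor — approved.

Approved — every class gave the required vote.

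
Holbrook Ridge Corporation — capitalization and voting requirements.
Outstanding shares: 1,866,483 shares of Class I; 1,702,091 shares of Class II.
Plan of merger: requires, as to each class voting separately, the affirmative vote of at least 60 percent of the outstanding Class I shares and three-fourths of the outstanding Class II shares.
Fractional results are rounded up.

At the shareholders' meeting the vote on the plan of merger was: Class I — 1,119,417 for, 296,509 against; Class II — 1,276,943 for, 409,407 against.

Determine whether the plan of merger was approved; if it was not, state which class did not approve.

Not approved — the Class I shares did not give the required vote.

Class I: 3/5 of 1866483 = 1119889.80, rounded up to 1119890; 1,119,890 required, 1,119,417 in favor — not approved.
Class II: 3/4 of 1702091 = 1276568.25, rounded up to 1276569; 1,276,569 required, 1,276,943 in favor — approved.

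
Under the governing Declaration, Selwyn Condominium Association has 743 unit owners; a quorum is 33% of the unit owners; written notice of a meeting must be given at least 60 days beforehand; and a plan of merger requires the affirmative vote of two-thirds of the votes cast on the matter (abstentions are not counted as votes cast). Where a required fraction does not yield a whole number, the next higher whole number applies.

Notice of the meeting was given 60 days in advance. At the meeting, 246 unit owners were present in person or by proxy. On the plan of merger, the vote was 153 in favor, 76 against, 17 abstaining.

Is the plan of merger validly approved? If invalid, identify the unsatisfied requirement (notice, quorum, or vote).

Notice: 60 days given; 60 required. Satisfied.
Quorum: 33% of 743 = 245.19, rounded up to 246; 246 present. Satisfied.
Vote: requires two-thirds of the votes cast (246 − 17 abstaining = 229); 2/3 of 229 = 152.67, rounded up to 153, so 153 needed; 153 in favor. Satisfied.

Valid — all requirements satisfied.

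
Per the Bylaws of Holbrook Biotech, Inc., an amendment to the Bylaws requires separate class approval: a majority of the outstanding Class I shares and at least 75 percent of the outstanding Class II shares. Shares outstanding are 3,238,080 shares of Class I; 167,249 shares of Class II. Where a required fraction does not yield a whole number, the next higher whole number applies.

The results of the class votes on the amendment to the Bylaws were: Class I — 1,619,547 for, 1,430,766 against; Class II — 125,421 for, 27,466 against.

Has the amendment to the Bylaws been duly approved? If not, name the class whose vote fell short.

Not approved — the Class II shares did not give the required vote.

Class I: a majority of 3238080 is 1619041; 1,619,041 required, 1,619,547 in favor — approved.
Class II: 3/4 of 167249 = 125436.75, rounded up to 125437; 125,437 required, 125,421 in favor — not approved.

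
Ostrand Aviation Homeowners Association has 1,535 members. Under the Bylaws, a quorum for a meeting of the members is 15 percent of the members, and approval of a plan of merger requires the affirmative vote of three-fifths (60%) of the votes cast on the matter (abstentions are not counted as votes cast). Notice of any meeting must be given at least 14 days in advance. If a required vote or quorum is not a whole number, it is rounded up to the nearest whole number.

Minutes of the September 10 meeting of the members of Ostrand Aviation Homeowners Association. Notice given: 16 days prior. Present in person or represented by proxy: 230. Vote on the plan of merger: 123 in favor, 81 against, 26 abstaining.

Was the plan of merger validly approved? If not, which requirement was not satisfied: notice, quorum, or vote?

Notice: 16 days given; 14 required. Satisfied.
Quorum: 15% of 1,535 = 230.25, rounded up to 231; 230 present. Not satisfied.
Vote: requires three-fifths of the votes cast (230 − 26 abstaining = 204); 3/5 of 204 = 122.40, rounded up to 123, so 123 needed; 123 in favor. Satisfied.

Invalid — quorum requirement not satisfied.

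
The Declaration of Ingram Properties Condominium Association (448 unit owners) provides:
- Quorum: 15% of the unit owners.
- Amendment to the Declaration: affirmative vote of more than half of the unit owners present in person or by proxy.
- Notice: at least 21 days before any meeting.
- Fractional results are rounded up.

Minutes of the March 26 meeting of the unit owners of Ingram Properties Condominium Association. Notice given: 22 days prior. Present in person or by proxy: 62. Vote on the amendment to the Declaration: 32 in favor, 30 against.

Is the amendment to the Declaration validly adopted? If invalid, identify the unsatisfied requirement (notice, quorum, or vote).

Invalid — quorum requirement not satisfied.

Notice: 22 days given; 21 required. Satisfied.
Quorum: 15% of 448 = 67.20, rounded up to 68; 62 present. Not satisfied.
Vote: requires a majority of those present (62); a majority of 62 is 32, so 32 needed; 32 in favor. Satisfied.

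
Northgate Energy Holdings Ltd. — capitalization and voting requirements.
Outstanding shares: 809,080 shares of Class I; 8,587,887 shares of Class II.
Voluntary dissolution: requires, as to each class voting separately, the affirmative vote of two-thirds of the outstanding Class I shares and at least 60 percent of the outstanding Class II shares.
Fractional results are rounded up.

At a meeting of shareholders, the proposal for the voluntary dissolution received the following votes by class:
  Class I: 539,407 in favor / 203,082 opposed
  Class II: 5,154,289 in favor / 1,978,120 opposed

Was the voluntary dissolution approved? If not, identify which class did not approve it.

Class I: 2/3 of 809080 = 539386.67, rounded up to 539387; 539,387 required, 539,407 in favor — approved.
Class II: 3/5 of 8587887 = 5152732.20, rounded up to 5152733; 5,152,733 required, 5,154,289 in favor — approved.

Approved — every class gave the required vote.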